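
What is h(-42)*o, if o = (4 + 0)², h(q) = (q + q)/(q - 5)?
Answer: 1344/47 ≈ 28.596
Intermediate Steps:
h(q) = 2*q/(-5 + q) (h(q) = (2*q)/(-5 + q) = 2*q/(-5 + q))
o = 16 (o = 4² = 16)
h(-42)*o = (2*(-42)/(-5 - 42))*16 = (2*(-42)/(-47))*16 = (2*(-42)*(-1/47))*16 = (84/47)*16 = 1344/47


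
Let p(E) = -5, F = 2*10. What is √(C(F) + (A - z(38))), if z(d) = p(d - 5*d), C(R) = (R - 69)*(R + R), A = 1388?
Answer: 9*I*√7 ≈ 23.812*I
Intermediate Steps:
F = 20
C(R) = 2*R*(-69 + R) (C(R) = (-69 + R)*(2*R) = 2*R*(-69 + R))
z(d) = -5
√(C(F) + (A - z(38))) = √(2*20*(-69 + 20) + (1388 - 1*(-5))) = √(2*20*(-49) + (1388 + 5)) = √(-1960 + 1393) = √(-567) = 9*I*√7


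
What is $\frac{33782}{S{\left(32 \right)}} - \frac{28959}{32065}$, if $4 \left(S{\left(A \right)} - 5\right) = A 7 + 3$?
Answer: $\frac{227669813}{416845} \approx 546.17$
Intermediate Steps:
$S{\left(A \right)} = \frac{23}{4} + \frac{7 A}{4}$ ($S{\left(A \right)} = 5 + \frac{A 7 + 3}{4} = 5 + \frac{7 A + 3}{4} = 5 + \frac{3 + 7 A}{4} = 5 + \left(\frac{3}{4} + \frac{7 A}{4}\right) = \frac{23}{4} + \frac{7 A}{4}$)
$\frac{33782}{S{\left(32 \right)}} - \frac{28959}{32065} = \frac{33782}{\frac{23}{4} + \frac{7}{4} \cdot 32} - \frac{28959}{32065} = \frac{33782}{\frac{23}{4} + 56} - \frac{28959}{32065} = \frac{33782}{\frac{247}{4}} - \frac{28959}{32065} = 33782 \cdot \frac{4}{247} - \frac{28959}{32065} = \frac{7112}{13} - \frac{28959}{32065} = \frac{227669813}{416845}$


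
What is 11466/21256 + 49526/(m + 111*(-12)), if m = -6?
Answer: -259345787/7110132 ≈ -36.476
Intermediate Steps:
11466/21256 + 49526/(m + 111*(-12)) = 11466/21256 + 49526/(-6 + 111*(-12)) = 11466*(1/21256) + 49526/(-6 - 1332) = 5733/10628 + 49526/(-1338) = 5733/10628 + 49526*(-1/1338) = 5733/10628 - 24763/669 = -259345787/7110132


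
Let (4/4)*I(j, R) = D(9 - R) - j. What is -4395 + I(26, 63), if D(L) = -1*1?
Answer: -4422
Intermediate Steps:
D(L) = -1
I(j, R) = -1 - j
-4395 + I(26, 63) = -4395 + (-1 - 1*26) = -4395 + (-1 - 26) = -4395 - 27 = -4422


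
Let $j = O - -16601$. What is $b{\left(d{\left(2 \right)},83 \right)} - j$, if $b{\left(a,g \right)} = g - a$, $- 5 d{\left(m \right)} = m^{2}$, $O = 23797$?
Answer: $- \frac{201571}{5} \approx -40314.0$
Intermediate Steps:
$d{\left(m \right)} = - \frac{m^{2}}{5}$
$j = 40398$ ($j = 23797 - -16601 = 23797 + 16601 = 40398$)
$b{\left(d{\left(2 \right)},83 \right)} - j = \left(83 - - \frac{2^{2}}{5}\right) - 40398 = \left(83 - \left(- \frac{1}{5}\right) 4\right) - 40398 = \left(83 - - \frac{4}{5}\right) - 40398 = \left(83 + \frac{4}{5}\right) - 40398 = \frac{419}{5} - 40398 = - \frac{201571}{5}$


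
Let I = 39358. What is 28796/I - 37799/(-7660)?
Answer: 854135201/150741140 ≈ 5.6662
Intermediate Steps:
28796/I - 37799/(-7660) = 28796/39358 - 37799/(-7660) = 28796*(1/39358) - 37799*(-1/7660) = 14398/19679 + 37799/7660 = 854135201/150741140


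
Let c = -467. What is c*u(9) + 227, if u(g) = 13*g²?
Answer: -491524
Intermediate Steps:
c*u(9) + 227 = -6071*9² + 227 = -6071*81 + 227 = -467*1053 + 227 = -491751 + 227 = -491524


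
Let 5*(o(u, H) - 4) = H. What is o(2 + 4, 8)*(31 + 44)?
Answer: 420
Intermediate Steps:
o(u, H) = 4 + H/5
o(2 + 4, 8)*(31 + 44) = (4 + (1/5)*8)*(31 + 44) = (4 + 8/5)*75 = (28/5)*75 = 420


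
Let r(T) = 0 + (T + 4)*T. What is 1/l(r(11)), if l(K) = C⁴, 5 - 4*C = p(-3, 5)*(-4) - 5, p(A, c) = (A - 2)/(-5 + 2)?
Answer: 1296/390625 ≈ 0.0033178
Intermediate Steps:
r(T) = T*(4 + T) (r(T) = 0 + (4 + T)*T = 0 + T*(4 + T) = T*(4 + T))
p(A, c) = ⅔ - A/3 (p(A, c) = (-2 + A)/(-3) = (-2 + A)*(-⅓) = ⅔ - A/3)
C = 25/6 (C = 5/4 - ((⅔ - ⅓*(-3))*(-4) - 5)/4 = 5/4 - ((⅔ + 1)*(-4) - 5)/4 = 5/4 - ((5/3)*(-4) - 5)/4 = 5/4 - (-20/3 - 5)/4 = 5/4 - ¼*(-35/3) = 5/4 + 35/12 = 25/6 ≈ 4.1667)
l(K) = 390625/1296 (l(K) = (25/6)⁴ = 390625/1296)
1/l(r(11)) = 1/(390625/1296) = 1296/390625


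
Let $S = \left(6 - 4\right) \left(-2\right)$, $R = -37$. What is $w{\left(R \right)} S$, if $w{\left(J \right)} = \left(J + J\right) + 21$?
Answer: $212$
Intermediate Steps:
$w{\left(J \right)} = 21 + 2 J$ ($w{\left(J \right)} = 2 J + 21 = 21 + 2 J$)
$S = -4$ ($S = 2 \left(-2\right) = -4$)
$w{\left(R \right)} S = \left(21 + 2 \left(-37\right)\right) \left(-4\right) = \left(21 - 74\right) \left(-4\right) = \left(-53\right) \left(-4\right) = 212$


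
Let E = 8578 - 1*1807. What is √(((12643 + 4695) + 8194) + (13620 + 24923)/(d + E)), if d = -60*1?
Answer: 11*√9505426845/6711 ≈ 159.81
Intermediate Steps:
E = 6771 (E = 8578 - 1807 = 6771)
d = -60
√(((12643 + 4695) + 8194) + (13620 + 24923)/(d + E)) = √(((12643 + 4695) + 8194) + (13620 + 24923)/(-60 + 6771)) = √((17338 + 8194) + 38543/6711) = √(25532 + 38543*(1/6711)) = √(25532 + 38543/6711) = √(171383795/6711) = 11*√9505426845/6711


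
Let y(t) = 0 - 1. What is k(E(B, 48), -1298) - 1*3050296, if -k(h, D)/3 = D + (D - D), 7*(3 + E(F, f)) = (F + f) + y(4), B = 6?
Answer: -3046402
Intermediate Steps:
y(t) = -1
E(F, f) = -22/7 + F/7 + f/7 (E(F, f) = -3 + ((F + f) - 1)/7 = -3 + (-1 + F + f)/7 = -3 + (-⅐ + F/7 + f/7) = -22/7 + F/7 + f/7)
k(h, D) = -3*D (k(h, D) = -3*(D + (D - D)) = -3*(D + 0) = -3*D)
k(E(B, 48), -1298) - 1*3050296 = -3*(-1298) - 1*3050296 = 3894 - 3050296 = -3046402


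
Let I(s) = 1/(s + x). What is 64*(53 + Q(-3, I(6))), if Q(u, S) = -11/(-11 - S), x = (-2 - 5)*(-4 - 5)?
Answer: 328312/95 ≈ 3455.9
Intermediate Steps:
x = 63 (x = -7*(-9) = 63)
I(s) = 1/(63 + s) (I(s) = 1/(s + 63) = 1/(63 + s))
64*(53 + Q(-3, I(6))) = 64*(53 + 11/(11 + 1/(63 + 6))) = 64*(53 + 11/(11 + 1/69)) = 64*(53 + 11/(760/69)) = 64*(53 + 11*(69/760)) = 64*(53 + 759/760) = 64*(41039/760) = 328312/95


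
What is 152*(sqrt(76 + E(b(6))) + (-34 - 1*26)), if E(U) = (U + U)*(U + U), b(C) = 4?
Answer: -9120 + 304*sqrt(35) ≈ -7321.5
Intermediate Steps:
E(U) = 4*U**2 (E(U) = (2*U)*(2*U) = 4*U**2)
152*(sqrt(76 + E(b(6))) + (-34 - 1*26)) = 152*(sqrt(76 + 4*4**2) + (-34 - 1*26)) = 152*(sqrt(76 + 4*16) + (-34 - 26)) = 152*(sqrt(76 + 64) - 60) = 152*(sqrt(140) - 60) = 152*(2*sqrt(35) - 60) = 152*(-60 + 2*sqrt(35)) = -9120 + 304*sqrt(35)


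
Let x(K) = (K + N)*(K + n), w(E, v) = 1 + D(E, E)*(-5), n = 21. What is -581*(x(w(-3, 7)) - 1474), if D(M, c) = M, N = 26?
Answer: -46480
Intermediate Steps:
w(E, v) = 1 - 5*E (w(E, v) = 1 + E*(-5) = 1 - 5*E)
x(K) = (21 + K)*(26 + K) (x(K) = (K + 26)*(K + 21) = (26 + K)*(21 + K) = (21 + K)*(26 + K))
-581*(x(w(-3, 7)) - 1474) = -581*((546 + (1 - 5*(-3))**2 + 47*(1 - 5*(-3))) - 1474) = -581*((546 + (1 + 15)**2 + 47*(1 + 15)) - 1474) = -581*((546 + 16**2 + 47*16) - 1474) = -581*((546 + 256 + 752) - 1474) = -581*(1554 - 1474) = -581*80 = -46480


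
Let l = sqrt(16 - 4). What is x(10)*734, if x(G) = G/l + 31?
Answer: 22754 + 3670*sqrt(3)/3 ≈ 24873.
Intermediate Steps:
l = 2*sqrt(3) (l = sqrt(12) = 2*sqrt(3) ≈ 3.4641)
x(G) = 31 + G*sqrt(3)/6 (x(G) = G/((2*sqrt(3))) + 31 = (sqrt(3)/6)*G + 31 = G*sqrt(3)/6 + 31 = 31 + G*sqrt(3)/6)
x(10)*734 = (31 + (1/6)*10*sqrt(3))*734 = (31 + 5*sqrt(3)/3)*734 = 22754 + 3670*sqrt(3)/3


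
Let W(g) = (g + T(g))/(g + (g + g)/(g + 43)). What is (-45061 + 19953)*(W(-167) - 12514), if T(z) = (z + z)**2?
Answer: 20204608464/61 ≈ 3.3122e+8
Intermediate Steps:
T(z) = 4*z**2 (T(z) = (2*z)**2 = 4*z**2)
W(g) = (g + 4*g**2)/(g + 2*g/(43 + g)) (W(g) = (g + 4*g**2)/(g + (g + g)/(g + 43)) = (g + 4*g**2)/(g + (2*g)/(43 + g)) = (g + 4*g**2)/(g + 2*g/(43 + g)))
(-45061 + 19953)*(W(-167) - 12514) = (-45061 + 19953)*((43 + 4*(-167)**2 + 173*(-167))/(45 - 167) - 12514) = -25108*((43 + 4*27889 - 28891)/(-122) - 12514) = -25108*(-(43 + 111556 - 28891)/122 - 12514) = -25108*(-1/122*82708 - 12514) = -25108*(-41354/61 - 12514) = -25108*(-804708/61) = 20204608464/61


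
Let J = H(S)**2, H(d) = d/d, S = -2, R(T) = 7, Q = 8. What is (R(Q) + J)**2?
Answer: 64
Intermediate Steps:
H(d) = 1
J = 1 (J = 1**2 = 1)
(R(Q) + J)**2 = (7 + 1)**2 = 8**2 = 64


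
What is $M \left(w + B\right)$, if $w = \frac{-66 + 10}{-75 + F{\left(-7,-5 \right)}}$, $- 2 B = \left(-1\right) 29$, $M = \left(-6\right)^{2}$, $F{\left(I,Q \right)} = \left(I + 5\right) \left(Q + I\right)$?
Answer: $\frac{9546}{17} \approx 561.53$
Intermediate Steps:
$F{\left(I,Q \right)} = \left(5 + I\right) \left(I + Q\right)$
$M = 36$
$B = \frac{29}{2}$ ($B = - \frac{\left(-1\right) 29}{2} = \left(- \frac{1}{2}\right) \left(-29\right) = \frac{29}{2} \approx 14.5$)
$w = \frac{56}{51}$ ($w = \frac{-66 + 10}{-75 + \left(\left(-7\right)^{2} + 5 \left(-7\right) + 5 \left(-5\right) - -35\right)} = - \frac{56}{-75 + \left(49 - 35 - 25 + 35\right)} = - \frac{56}{-75 + 24} = - \frac{56}{-51} = \left(-56\right) \left(- \frac{1}{51}\right) = \frac{56}{51} \approx 1.098$)
$M \left(w + B\right) = 36 \left(\frac{56}{51} + \frac{29}{2}\right) = 36 \cdot \frac{1591}{102} = \frac{9546}{17}$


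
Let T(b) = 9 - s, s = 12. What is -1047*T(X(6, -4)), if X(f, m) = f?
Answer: 3141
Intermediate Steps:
T(b) = -3 (T(b) = 9 - 1*12 = 9 - 12 = -3)
-1047*T(X(6, -4)) = -1047*(-3) = 3141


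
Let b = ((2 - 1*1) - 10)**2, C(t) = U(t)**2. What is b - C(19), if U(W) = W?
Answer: -280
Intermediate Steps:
C(t) = t**2
b = 81 (b = ((2 - 1) - 10)**2 = (1 - 10)**2 = (-9)**2 = 81)
b - C(19) = 81 - 1*19**2 = 81 - 1*361 = 81 - 361 = -280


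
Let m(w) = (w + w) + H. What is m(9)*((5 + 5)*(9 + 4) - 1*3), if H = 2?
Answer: 2540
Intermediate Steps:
m(w) = 2 + 2*w (m(w) = (w + w) + 2 = 2*w + 2 = 2 + 2*w)
m(9)*((5 + 5)*(9 + 4) - 1*3) = (2 + 2*9)*((5 + 5)*(9 + 4) - 1*3) = (2 + 18)*(10*13 - 3) = 20*(130 - 3) = 20*127 = 2540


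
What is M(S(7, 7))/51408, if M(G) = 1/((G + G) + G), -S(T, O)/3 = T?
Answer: -1/3238704 ≈ -3.0877e-7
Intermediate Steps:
S(T, O) = -3*T
M(G) = 1/(3*G) (M(G) = 1/(2*G + G) = 1/(3*G))
M(S(7, 7))/51408 = (1/(3*((-3*7))))/51408 = ((⅓)/(-21))*(1/51408) = ((⅓)*(-1/21))*(1/51408) = -1/63*1/51408 = -1/3238704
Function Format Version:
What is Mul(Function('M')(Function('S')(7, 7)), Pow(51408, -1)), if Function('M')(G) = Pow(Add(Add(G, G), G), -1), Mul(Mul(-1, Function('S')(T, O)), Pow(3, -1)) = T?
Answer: Rational(-1, 3238704) ≈ -3.0877e-7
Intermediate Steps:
Function('S')(T, O) = Mul(-3, T)
Function('M')(G) = Mul(Rational(1, 3), Pow(G, -1)) (Function('M')(G) = Pow(Add(Mul(2, G), G), -1) = Pow(Mul(3, G), -1) = Mul(Rational(1, 3), Pow(G, -1)))
Mul(Function('M')(Function('S')(7, 7)), Pow(51408, -1)) = Mul(Mul(Rational(1, 3), Pow(Mul(-3, 7), -1)), Pow(51408, -1)) = Mul(Mul(Rational(1, 3), Pow(-21, -1)), Rational(1, 51408)) = Mul(Mul(Rational(1, 3), Rational(-1, 21)), Rational(1, 51408)) = Mul(Rational(-1, 63), Rational(1, 51408)) = Rational(-1, 3238704)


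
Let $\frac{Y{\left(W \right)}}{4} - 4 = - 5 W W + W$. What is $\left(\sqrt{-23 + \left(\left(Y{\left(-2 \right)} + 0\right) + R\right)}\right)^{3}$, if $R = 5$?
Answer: $- 270 i \sqrt{10} \approx - 853.81 i$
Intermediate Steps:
$Y{\left(W \right)} = 16 - 20 W^{2} + 4 W$ ($Y{\left(W \right)} = 16 + 4 \left(- 5 W W + W\right) = 16 + 4 \left(- 5 W^{2} + W\right) = 16 + 4 \left(W - 5 W^{2}\right) = 16 - \left(- 4 W + 20 W^{2}\right) = 16 - 20 W^{2} + 4 W$)
$\left(\sqrt{-23 + \left(\left(Y{\left(-2 \right)} + 0\right) + R\right)}\right)^{3} = \left(\sqrt{-23 + \left(\left(\left(16 - 20 \left(-2\right)^{2} + 4 \left(-2\right)\right) + 0\right) + 5\right)}\right)^{3} = \left(\sqrt{-23 + \left(\left(\left(16 - 80 - 8\right) + 0\right) + 5\right)}\right)^{3} = \left(\sqrt{-23 + \left(\left(-72 + 0\right) + 5\right)}\right)^{3} = \left(\sqrt{-23 + \left(-72 + 5\right)}\right)^{3} = \left(\sqrt{-23 - 67}\right)^{3} = \left(\sqrt{-90}\right)^{3} = \left(3 i \sqrt{10}\right)^{3} = - 270 i \sqrt{10}$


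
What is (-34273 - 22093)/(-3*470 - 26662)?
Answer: 28183/14036 ≈ 2.0079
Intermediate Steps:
(-34273 - 22093)/(-3*470 - 26662) = -56366/(-1410 - 26662) = -56366/(-28072) = -56366*(-1/28072) = 28183/14036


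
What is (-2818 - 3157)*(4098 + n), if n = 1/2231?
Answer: -54627268025/2231 ≈ -2.4486e+7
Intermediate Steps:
n = 1/2231 ≈ 0.00044823
(-2818 - 3157)*(4098 + n) = (-2818 - 3157)*(4098 + 1/2231) = -5975*9142639/2231 = -54627268025/2231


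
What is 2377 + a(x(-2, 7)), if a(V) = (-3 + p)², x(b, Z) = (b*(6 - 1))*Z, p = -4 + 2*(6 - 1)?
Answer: 2386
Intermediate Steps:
p = 6 (p = -4 + 2*5 = -4 + 10 = 6)
x(b, Z) = 5*Z*b (x(b, Z) = (b*5)*Z = (5*b)*Z = 5*Z*b)
a(V) = 9 (a(V) = (-3 + 6)² = 3² = 9)
2377 + a(x(-2, 7)) = 2377 + 9 = 2386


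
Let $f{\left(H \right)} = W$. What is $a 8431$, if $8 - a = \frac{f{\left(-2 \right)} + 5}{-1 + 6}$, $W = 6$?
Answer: $\frac{244499}{5} \approx 48900.0$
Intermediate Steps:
$f{\left(H \right)} = 6$
$a = \frac{29}{5}$ ($a = 8 - \frac{6 + 5}{-1 + 6} = 8 - \frac{11}{5} = \frac{29}{5} \approx 5.8$)
$a 8431 = \frac{29}{5} \cdot 8431 = \frac{244499}{5}$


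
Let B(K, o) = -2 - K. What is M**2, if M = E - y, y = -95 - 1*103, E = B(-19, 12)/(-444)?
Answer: 7725531025/197136 ≈ 39189.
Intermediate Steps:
E = -17/444 (E = (-2 - 1*(-19))/(-444) = (-2 + 19)*(-1/444) = 17*(-1/444) = -17/444 ≈ -0.038288)
y = -198 (y = -95 - 103 = -198)
M = 87895/444 (M = -17/444 - 1*(-198) = -17/444 + 198 = 87895/444 ≈ 197.96)
M**2 = (87895/444)**2 = 7725531025/197136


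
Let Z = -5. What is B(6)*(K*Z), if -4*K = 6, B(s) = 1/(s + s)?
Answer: 5/8 ≈ 0.62500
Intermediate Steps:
B(s) = 1/(2*s)
K = -3/2 (K = -¼*6 = -3/2 ≈ -1.5000)
B(6)*(K*Z) = ((½)/6)*(-3/2*(-5)) = ((½)*(⅙))*(15/2) = (1/12)*(15/2) = 5/8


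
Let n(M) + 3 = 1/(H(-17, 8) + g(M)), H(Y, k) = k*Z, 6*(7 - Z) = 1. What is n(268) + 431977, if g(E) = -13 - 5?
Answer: 47517143/110 ≈ 4.3197e+5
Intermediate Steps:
Z = 41/6 (Z = 7 - 1/6*1 = 7 - 1/6 = 41/6 ≈ 6.8333)
H(Y, k) = 41*k/6 (H(Y, k) = k*(41/6) = 41*k/6)
g(E) = -18
n(M) = -327/110 (n(M) = -3 + 1/((41/6)*8 - 18) = -3 + 1/(164/3 - 18) = -3 + 1/(110/3) = -3 + 3/110 = -327/110)
n(268) + 431977 = -327/110 + 431977 = 47517143/110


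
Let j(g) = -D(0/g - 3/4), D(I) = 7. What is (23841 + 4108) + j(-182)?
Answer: 27942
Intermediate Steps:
j(g) = -7 (j(g) = -1*7 = -7)
(23841 + 4108) + j(-182) = (23841 + 4108) - 7 = 27949 - 7 = 27942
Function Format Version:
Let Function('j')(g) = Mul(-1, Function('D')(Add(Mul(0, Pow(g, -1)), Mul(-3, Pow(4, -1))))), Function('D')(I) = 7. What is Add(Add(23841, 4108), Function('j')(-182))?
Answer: 27942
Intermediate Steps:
Function('j')(g) = -7 (Function('j')(g) = Mul(-1, 7) = -7)
Add(Add(23841, 4108), Function('j')(-182)) = Add(Add(23841, 4108), -7) = Add(27949, -7) = 27942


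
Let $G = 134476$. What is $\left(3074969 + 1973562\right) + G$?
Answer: $5183007$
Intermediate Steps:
$\left(3074969 + 1973562\right) + G = \left(3074969 + 1973562\right) + 134476 = 5048531 + 134476 = 5183007$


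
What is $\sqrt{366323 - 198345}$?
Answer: $\sqrt{167978} \approx 409.85$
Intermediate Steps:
$\sqrt{366323 - 198345} = \sqrt{167978}$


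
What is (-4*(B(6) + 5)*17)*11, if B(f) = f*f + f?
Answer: -35156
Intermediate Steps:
B(f) = f + f² (B(f) = f² + f = f + f²)
(-4*(B(6) + 5)*17)*11 = (-4*(6*(1 + 6) + 5)*17)*11 = (-4*(6*7 + 5)*17)*11 = (-4*(42 + 5)*17)*11 = (-4*47*17)*11 = -188*17*11 = -3196*11 = -35156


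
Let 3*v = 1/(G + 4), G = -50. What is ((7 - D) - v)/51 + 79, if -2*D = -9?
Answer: 278174/3519 ≈ 79.049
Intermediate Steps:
D = 9/2 (D = -½*(-9) = 9/2 ≈ 4.5000)
v = -1/138 (v = 1/(3*(-50 + 4)) = (⅓)/(-46) = (⅓)*(-1/46) = -1/138 ≈ -0.0072464)
((7 - D) - v)/51 + 79 = ((7 - 1*9/2) - 1*(-1/138))/51 + 79 = ((7 - 9/2) + 1/138)/51 + 79 = (5/2 + 1/138)/51 + 79 = (1/51)*(173/69) + 79 = 173/3519 + 79 = 278174/3519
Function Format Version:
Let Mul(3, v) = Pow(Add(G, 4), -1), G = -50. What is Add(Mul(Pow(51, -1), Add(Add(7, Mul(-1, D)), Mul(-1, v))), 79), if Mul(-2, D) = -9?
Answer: Rational(278174, 3519) ≈ 79.049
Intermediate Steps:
D = Rational(9, 2) (D = Mul(Rational(-1, 2), -9) = Rational(9, 2) ≈ 4.5000)
v = Rational(-1, 138) (v = Mul(Rational(1, 3), Pow(Add(-50, 4), -1)) = Mul(Rational(1, 3), Pow(-46, -1)) = Mul(Rational(1, 3), Rational(-1, 46)) = Rational(-1, 138) ≈ -0.0072464)
Add(Mul(Pow(51, -1), Add(Add(7, Mul(-1, D)), Mul(-1, v))), 79) = Add(Mul(Pow(51, -1), Add(Add(7, Mul(-1, Rational(9, 2))), Mul(-1, Rational(-1, 138)))), 79) = Add(Mul(Rational(1, 51), Add(Add(7, Rational(-9, 2)), Rational(1, 138))), 79) = Add(Mul(Rational(1, 51), Add(Rational(5, 2), Rational(1, 138))), 79) = Add(Mul(Rational(1, 51), Rational(173, 69)), 79) = Add(Rational(173, 3519), 79) = Rational(278174, 3519)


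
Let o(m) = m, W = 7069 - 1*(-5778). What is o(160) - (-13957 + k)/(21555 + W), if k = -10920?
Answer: 5529197/34402 ≈ 160.72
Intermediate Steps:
W = 12847 (W = 7069 + 5778 = 12847)
o(160) - (-13957 + k)/(21555 + W) = 160 - (-13957 - 10920)/(21555 + 12847) = 160 - (-24877)/34402 = 160 - 1*(-24877/34402) = 160 + 24877/34402 = 5529197/34402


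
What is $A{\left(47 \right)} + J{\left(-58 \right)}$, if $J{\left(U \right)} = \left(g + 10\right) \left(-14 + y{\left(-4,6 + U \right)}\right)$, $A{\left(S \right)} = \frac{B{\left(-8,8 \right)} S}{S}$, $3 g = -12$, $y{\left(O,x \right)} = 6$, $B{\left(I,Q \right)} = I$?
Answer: $-56$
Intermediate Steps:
$g = -4$ ($g = \frac{1}{3} \left(-12\right) = -4$)
$A{\left(S \right)} = -8$ ($A{\left(S \right)} = \frac{\left(-8\right) S}{S} = -8$)
$J{\left(U \right)} = -48$ ($J{\left(U \right)} = \left(-4 + 10\right) \left(-14 + 6\right) = 6 \left(-8\right) = -48$)
$A{\left(47 \right)} + J{\left(-58 \right)} = -8 - 48 = -56$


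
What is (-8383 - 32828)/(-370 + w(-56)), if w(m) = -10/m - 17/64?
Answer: 18462528/165799 ≈ 111.35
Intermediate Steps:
w(m) = -17/64 - 10/m (w(m) = -10/m - 17*1/64 = -10/m - 17/64 = -17/64 - 10/m)
(-8383 - 32828)/(-370 + w(-56)) = (-8383 - 32828)/(-370 + (-17/64 - 10/(-56))) = -41211/(-370 + (-17/64 - 10*(-1/56))) = -41211/(-370 + (-17/64 + 5/28)) = -41211/(-370 - 39/448) = -41211/(-165799/448) = -41211*(-448/165799) = 18462528/165799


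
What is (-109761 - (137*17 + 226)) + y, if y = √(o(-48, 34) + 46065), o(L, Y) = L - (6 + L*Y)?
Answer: -112316 + √47643 ≈ -1.1210e+5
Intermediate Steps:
o(L, Y) = -6 + L - L*Y (o(L, Y) = L + (-6 - L*Y) = -6 + L - L*Y)
y = √47643 (y = √((-6 - 48 - 1*(-48)*34) + 46065) = √((-6 - 48 + 1632) + 46065) = √(1578 + 46065) = √47643 ≈ 218.27)
(-109761 - (137*17 + 226)) + y = (-109761 - (137*17 + 226)) + √47643 = (-109761 - (2329 + 226)) + √47643 = (-109761 - 1*2555) + √47643 = (-109761 - 2555) + √47643 = -112316 + √47643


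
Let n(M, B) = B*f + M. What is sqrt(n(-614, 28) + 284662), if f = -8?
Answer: 36*sqrt(219) ≈ 532.75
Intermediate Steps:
n(M, B) = M - 8*B (n(M, B) = B*(-8) + M = -8*B + M = M - 8*B)
sqrt(n(-614, 28) + 284662) = sqrt((-614 - 8*28) + 284662) = sqrt((-614 - 224) + 284662) = sqrt(-838 + 284662) = sqrt(283824) = 36*sqrt(219)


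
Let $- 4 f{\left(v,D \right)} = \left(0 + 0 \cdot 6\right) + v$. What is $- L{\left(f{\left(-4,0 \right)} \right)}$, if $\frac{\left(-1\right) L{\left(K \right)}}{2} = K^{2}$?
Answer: $2$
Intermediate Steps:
$f{\left(v,D \right)} = - \frac{v}{4}$ ($f{\left(v,D \right)} = - \frac{\left(0 + 0 \cdot 6\right) + v}{4} = - \frac{\left(0 + 0\right) + v}{4} = - \frac{0 + v}{4} = - \frac{v}{4}$)
$L{\left(K \right)} = - 2 K^{2}$
$- L{\left(f{\left(-4,0 \right)} \right)} = - \left(-2\right) \left(\left(- \frac{1}{4}\right) \left(-4\right)\right)^{2} = - \left(-2\right) 1^{2} = - \left(-2\right) 1 = \left(-1\right) \left(-2\right) = 2$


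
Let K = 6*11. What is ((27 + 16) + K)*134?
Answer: 14606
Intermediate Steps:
K = 66
((27 + 16) + K)*134 = ((27 + 16) + 66)*134 = (43 + 66)*134 = 109*134 = 14606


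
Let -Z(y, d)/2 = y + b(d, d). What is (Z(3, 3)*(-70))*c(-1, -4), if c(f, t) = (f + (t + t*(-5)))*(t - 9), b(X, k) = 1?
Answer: -109200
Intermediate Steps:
c(f, t) = (-9 + t)*(f - 4*t) (c(f, t) = (f + (t - 5*t))*(-9 + t) = (f - 4*t)*(-9 + t) = (-9 + t)*(f - 4*t))
Z(y, d) = -2 - 2*y (Z(y, d) = -2*(y + 1) = -2*(1 + y) = -2 - 2*y)
(Z(3, 3)*(-70))*c(-1, -4) = ((-2 - 2*3)*(-70))*(-9*(-1) - 4*(-4)² + 36*(-4) - 1*(-4)) = ((-2 - 6)*(-70))*(9 - 4*16 - 144 + 4) = (-8*(-70))*(9 - 64 - 144 + 4) = 560*(-195) = -109200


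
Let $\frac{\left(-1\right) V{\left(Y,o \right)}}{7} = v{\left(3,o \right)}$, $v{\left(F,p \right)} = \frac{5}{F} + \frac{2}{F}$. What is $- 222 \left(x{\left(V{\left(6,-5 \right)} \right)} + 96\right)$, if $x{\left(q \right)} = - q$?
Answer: $-24938$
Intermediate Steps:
$v{\left(F,p \right)} = \frac{7}{F}$
$V{\left(Y,o \right)} = - \frac{49}{3}$ ($V{\left(Y,o \right)} = - 7 \cdot \frac{7}{3} = - 7 \cdot 7 \cdot \frac{1}{3} = \left(-7\right) \frac{7}{3} = - \frac{49}{3}$)
$- 222 \left(x{\left(V{\left(6,-5 \right)} \right)} + 96\right) = - 222 \left(\left(-1\right) \left(- \frac{49}{3}\right) + 96\right) = - 222 \left(\frac{49}{3} + 96\right) = \left(-222\right) \frac{337}{3} = -24938$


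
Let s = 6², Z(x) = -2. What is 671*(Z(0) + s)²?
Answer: 775676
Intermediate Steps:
s = 36
671*(Z(0) + s)² = 671*(-2 + 36)² = 671*34² = 671*1156 = 775676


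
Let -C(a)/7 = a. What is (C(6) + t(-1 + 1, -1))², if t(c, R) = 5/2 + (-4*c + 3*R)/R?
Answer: 5329/4 ≈ 1332.3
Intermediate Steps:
t(c, R) = 5/2 + (-4*c + 3*R)/R (t(c, R) = 5*(½) + (-4*c + 3*R)/R = 5/2 + (-4*c + 3*R)/R)
C(a) = -7*a
(C(6) + t(-1 + 1, -1))² = (-7*6 + (11/2 - 4*(-1 + 1)/(-1)))² = (-42 + (11/2 - 4*0*(-1)))² = (-42 + (11/2 + 0))² = (-42 + 11/2)² = (-73/2)² = 5329/4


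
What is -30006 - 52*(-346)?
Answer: -12014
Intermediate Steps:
-30006 - 52*(-346) = -30006 + 17992 = -12014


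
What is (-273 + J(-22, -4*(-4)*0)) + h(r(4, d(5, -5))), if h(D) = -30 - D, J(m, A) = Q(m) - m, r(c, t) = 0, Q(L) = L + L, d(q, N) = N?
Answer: -325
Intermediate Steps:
Q(L) = 2*L
J(m, A) = m (J(m, A) = 2*m - m = m)
(-273 + J(-22, -4*(-4)*0)) + h(r(4, d(5, -5))) = (-273 - 22) + (-30 - 1*0) = -295 + (-30 + 0) = -295 - 30 = -325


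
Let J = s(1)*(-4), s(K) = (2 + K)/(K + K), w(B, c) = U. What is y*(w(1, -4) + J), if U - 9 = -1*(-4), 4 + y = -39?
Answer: -301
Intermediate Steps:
y = -43 (y = -4 - 39 = -43)
U = 13 (U = 9 - 1*(-4) = 9 + 4 = 13)
w(B, c) = 13
s(K) = (2 + K)/(2*K) (s(K) = (2 + K)/((2*K)) = (2 + K)*(1/(2*K)) = (2 + K)/(2*K))
J = -6 (J = ((½)*(2 + 1)/1)*(-4) = ((½)*1*3)*(-4) = (3/2)*(-4) = -6)
y*(w(1, -4) + J) = -43*(13 - 6) = -43*7 = -301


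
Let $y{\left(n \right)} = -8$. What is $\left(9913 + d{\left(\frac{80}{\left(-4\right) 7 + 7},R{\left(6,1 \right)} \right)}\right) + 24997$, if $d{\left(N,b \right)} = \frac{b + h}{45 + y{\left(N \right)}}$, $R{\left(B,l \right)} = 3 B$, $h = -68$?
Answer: $\frac{1291620}{37} \approx 34909.0$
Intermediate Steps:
$d{\left(N,b \right)} = - \frac{68}{37} + \frac{b}{37}$ ($d{\left(N,b \right)} = \frac{b - 68}{45 - 8} = \frac{-68 + b}{37} = \left(-68 + b\right) \frac{1}{37} = - \frac{68}{37} + \frac{b}{37}$)
$\left(9913 + d{\left(\frac{80}{\left(-4\right) 7 + 7},R{\left(6,1 \right)} \right)}\right) + 24997 = \left(9913 - \left(\frac{68}{37} - \frac{3 \cdot 6}{37}\right)\right) + 24997 = \left(9913 + \left(- \frac{68}{37} + \frac{1}{37} \cdot 18\right)\right) + 24997 = \left(9913 + \left(- \frac{68}{37} + \frac{18}{37}\right)\right) + 24997 = \left(9913 - \frac{50}{37}\right) + 24997 = \frac{366731}{37} + 24997 = \frac{1291620}{37}$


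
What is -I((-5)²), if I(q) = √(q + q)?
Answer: -5*√2 ≈ -7.0711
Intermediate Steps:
I(q) = √2*√q (I(q) = √(2*q) = √2*√q)
-I((-5)²) = -√2*√((-5)²) = -√2*√25 = -√2*5 = -5*√2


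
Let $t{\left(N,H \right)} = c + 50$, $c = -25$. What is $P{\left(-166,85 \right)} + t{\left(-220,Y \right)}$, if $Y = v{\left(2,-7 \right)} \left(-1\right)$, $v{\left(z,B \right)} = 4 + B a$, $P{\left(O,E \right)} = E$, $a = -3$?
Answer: $110$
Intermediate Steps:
$v{\left(z,B \right)} = 4 - 3 B$ ($v{\left(z,B \right)} = 4 + B \left(-3\right) = 4 - 3 B$)
$Y = -25$ ($Y = \left(4 - -21\right) \left(-1\right) = \left(4 + 21\right) \left(-1\right) = 25 \left(-1\right) = -25$)
$t{\left(N,H \right)} = 25$ ($t{\left(N,H \right)} = -25 + 50 = 25$)
$P{\left(-166,85 \right)} + t{\left(-220,Y \right)} = 85 + 25 = 110$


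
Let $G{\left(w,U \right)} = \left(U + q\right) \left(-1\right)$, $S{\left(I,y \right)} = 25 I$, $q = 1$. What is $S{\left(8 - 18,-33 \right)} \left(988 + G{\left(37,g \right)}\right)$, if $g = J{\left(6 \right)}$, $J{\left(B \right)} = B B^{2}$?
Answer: $-192750$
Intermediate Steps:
$J{\left(B \right)} = B^{3}$
$g = 216$ ($g = 6^{3} = 216$)
$G{\left(w,U \right)} = -1 - U$ ($G{\left(w,U \right)} = \left(U + 1\right) \left(-1\right) = \left(1 + U\right) \left(-1\right) = -1 - U$)
$S{\left(8 - 18,-33 \right)} \left(988 + G{\left(37,g \right)}\right) = 25 \left(8 - 18\right) \left(988 - 217\right) = 25 \left(-10\right) \left(988 - 217\right) = - 250 \left(988 - 217\right) = \left(-250\right) 771 = -192750$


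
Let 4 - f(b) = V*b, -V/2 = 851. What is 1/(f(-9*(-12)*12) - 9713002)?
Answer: -1/7507206 ≈ -1.3321e-7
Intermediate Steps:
V = -1702 (V = -2*851 = -1702)
f(b) = 4 + 1702*b (f(b) = 4 - (-1702)*b = 4 + 1702*b)
1/(f(-9*(-12)*12) - 9713002) = 1/((4 + 1702*(-9*(-12)*12)) - 9713002) = 1/((4 + 1702*(108*12)) - 9713002) = 1/((4 + 1702*1296) - 9713002) = 1/((4 + 2205792) - 9713002) = 1/(2205796 - 9713002) = 1/(-7507206) = -1/7507206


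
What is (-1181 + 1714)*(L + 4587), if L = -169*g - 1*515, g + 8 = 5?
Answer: 2440607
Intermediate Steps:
g = -3 (g = -8 + 5 = -3)
L = -8 (L = -169*(-3) - 1*515 = 507 - 515 = -8)
(-1181 + 1714)*(L + 4587) = (-1181 + 1714)*(-8 + 4587) = 533*4579 = 2440607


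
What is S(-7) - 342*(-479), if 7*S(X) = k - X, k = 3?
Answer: 1146736/7 ≈ 1.6382e+5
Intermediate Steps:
S(X) = 3/7 - X/7 (S(X) = (3 - X)/7 = 3/7 - X/7)
S(-7) - 342*(-479) = (3/7 - ⅐*(-7)) - 342*(-479) = (3/7 + 1) + 163818 = 10/7 + 163818 = 1146736/7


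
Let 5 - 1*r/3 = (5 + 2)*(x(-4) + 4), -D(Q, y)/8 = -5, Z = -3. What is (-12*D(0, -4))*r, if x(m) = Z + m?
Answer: -37440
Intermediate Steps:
D(Q, y) = 40 (D(Q, y) = -8*(-5) = 40)
x(m) = -3 + m
r = 78 (r = 15 - 3*(5 + 2)*((-3 - 4) + 4) = 15 - 21*(-7 + 4) = 15 - 21*(-3) = 15 - 3*(-21) = 15 + 63 = 78)
(-12*D(0, -4))*r = -12*40*78 = -480*78 = -37440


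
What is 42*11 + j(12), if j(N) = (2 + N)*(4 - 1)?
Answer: 504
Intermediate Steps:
j(N) = 6 + 3*N (j(N) = (2 + N)*3 = 6 + 3*N)
42*11 + j(12) = 42*11 + (6 + 3*12) = 462 + (6 + 36) = 462 + 42 = 504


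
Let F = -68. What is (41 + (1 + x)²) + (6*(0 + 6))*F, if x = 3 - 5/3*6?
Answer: -2371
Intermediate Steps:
x = -7 (x = 3 - 5*⅓*6 = 3 - 5/3*6 = 3 - 10 = -7)
(41 + (1 + x)²) + (6*(0 + 6))*F = (41 + (1 - 7)²) + (6*(0 + 6))*(-68) = (41 + (-6)²) + (6*6)*(-68) = (41 + 36) + 36*(-68) = 77 - 2448 = -2371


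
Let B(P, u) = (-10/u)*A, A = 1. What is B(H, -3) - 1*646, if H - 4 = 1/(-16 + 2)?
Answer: -1928/3 ≈ -642.67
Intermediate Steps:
H = 55/14 (H = 4 + 1/(-16 + 2) = 4 + 1/(-14) = 4 - 1/14 = 55/14 ≈ 3.9286)
B(P, u) = -10/u (B(P, u) = -10/u*1 = -10/u)
B(H, -3) - 1*646 = -10/(-3) - 1*646 = -10*(-1/3) - 646 = 10/3 - 646 = -1928/3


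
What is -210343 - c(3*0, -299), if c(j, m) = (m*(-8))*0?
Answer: -210343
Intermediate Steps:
c(j, m) = 0 (c(j, m) = -8*m*0 = 0)
-210343 - c(3*0, -299) = -210343 - 1*0 = -210343 + 0 = -210343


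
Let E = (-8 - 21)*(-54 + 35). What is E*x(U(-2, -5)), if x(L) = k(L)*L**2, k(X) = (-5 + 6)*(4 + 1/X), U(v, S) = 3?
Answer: 21489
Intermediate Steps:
k(X) = 4 + 1/X (k(X) = 1*(4 + 1/X) = 4 + 1/X)
E = 551 (E = -29*(-19) = 551)
x(L) = L**2*(4 + 1/L) (x(L) = (4 + 1/L)*L**2 = L**2*(4 + 1/L))
E*x(U(-2, -5)) = 551*(3*(1 + 4*3)) = 551*(3*(1 + 12)) = 551*(3*13) = 551*39 = 21489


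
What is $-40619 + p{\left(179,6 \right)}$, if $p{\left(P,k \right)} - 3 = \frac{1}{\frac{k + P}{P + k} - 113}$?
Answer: $- \frac{4548993}{112} \approx -40616.0$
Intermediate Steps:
$p{\left(P,k \right)} = \frac{335}{112}$ ($p{\left(P,k \right)} = 3 + \frac{1}{\frac{k + P}{P + k} - 113} = 3 + \frac{1}{\frac{P + k}{P + k} - 113} = 3 + \frac{1}{1 - 113} = 3 + \frac{1}{-112} = 3 - \frac{1}{112} = \frac{335}{112}$)
$-40619 + p{\left(179,6 \right)} = -40619 + \frac{335}{112} = - \frac{4548993}{112}$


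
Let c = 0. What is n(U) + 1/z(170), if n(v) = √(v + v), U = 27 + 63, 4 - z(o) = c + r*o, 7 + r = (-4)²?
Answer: -1/1526 + 6*√5 ≈ 13.416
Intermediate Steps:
r = 9 (r = -7 + (-4)² = -7 + 16 = 9)
z(o) = 4 - 9*o (z(o) = 4 - (0 + 9*o) = 4 - 9*o)
U = 90
n(v) = √2*√v (n(v) = √(2*v) = √2*√v)
n(U) + 1/z(170) = √2*√90 + 1/(4 - 9*170) = √2*(3*√10) + 1/(4 - 1530) = 6*√5 + 1/(-1526) = 6*√5 - 1/1526 = -1/1526 + 6*√5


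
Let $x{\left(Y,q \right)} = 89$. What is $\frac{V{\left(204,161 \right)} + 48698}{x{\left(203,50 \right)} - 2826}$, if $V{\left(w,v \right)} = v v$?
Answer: $- \frac{74619}{2737} \approx -27.263$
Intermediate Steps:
$V{\left(w,v \right)} = v^{2}$
$\frac{V{\left(204,161 \right)} + 48698}{x{\left(203,50 \right)} - 2826} = \frac{161^{2} + 48698}{89 - 2826} = \frac{25921 + 48698}{-2737} = 74619 \left(- \frac{1}{2737}\right) = - \frac{74619}{2737}$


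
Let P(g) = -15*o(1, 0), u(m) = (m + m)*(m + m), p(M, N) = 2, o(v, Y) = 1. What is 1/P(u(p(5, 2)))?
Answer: -1/15 ≈ -0.066667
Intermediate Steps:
u(m) = 4*m² (u(m) = (2*m)*(2*m) = 4*m²)
P(g) = -15 (P(g) = -15*1 = -15)
1/P(u(p(5, 2))) = 1/(-15) = -1/15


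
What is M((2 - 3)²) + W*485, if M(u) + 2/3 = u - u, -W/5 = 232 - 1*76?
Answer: -1134902/3 ≈ -3.7830e+5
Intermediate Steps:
W = -780 (W = -5*(232 - 1*76) = -5*(232 - 76) = -5*156 = -780)
M(u) = -⅔ (M(u) = -⅔ + (u - u) = -⅔ + 0 = -⅔)
M((2 - 3)²) + W*485 = -⅔ - 780*485 = -⅔ - 378300 = -1134902/3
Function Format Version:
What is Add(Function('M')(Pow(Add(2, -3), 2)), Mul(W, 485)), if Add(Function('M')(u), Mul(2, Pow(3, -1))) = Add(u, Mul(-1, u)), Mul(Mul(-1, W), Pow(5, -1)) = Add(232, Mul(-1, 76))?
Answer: Rational(-1134902, 3) ≈ -3.7830e+5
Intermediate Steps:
W = -780 (W = Mul(-5, Add(232, Mul(-1, 76))) = Mul(-5, Add(232, -76)) = Mul(-5, 156) = -780)
Function('M')(u) = Rational(-2, 3) (Function('M')(u) = Add(Rational(-2, 3), Add(u, Mul(-1, u))) = Add(Rational(-2, 3), 0) = Rational(-2, 3))
Add(Function('M')(Pow(Add(2, -3), 2)), Mul(W, 485)) = Add(Rational(-2, 3), Mul(-780, 485)) = Add(Rational(-2, 3), -378300) = Rational(-1134902, 3)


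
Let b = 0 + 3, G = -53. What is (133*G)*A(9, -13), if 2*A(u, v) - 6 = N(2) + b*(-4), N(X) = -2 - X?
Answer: 35245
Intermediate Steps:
b = 3
A(u, v) = -5 (A(u, v) = 3 + ((-2 - 1*2) + 3*(-4))/2 = 3 + ((-2 - 2) - 12)/2 = 3 + (-4 - 12)/2 = 3 + (½)*(-16) = 3 - 8 = -5)
(133*G)*A(9, -13) = (133*(-53))*(-5) = -7049*(-5) = 35245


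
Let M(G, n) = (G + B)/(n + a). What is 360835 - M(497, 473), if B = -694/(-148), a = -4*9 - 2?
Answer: 774349435/2146 ≈ 3.6083e+5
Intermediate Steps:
a = -38 (a = -36 - 2 = -38)
B = 347/74 (B = -694*(-1/148) = 347/74 ≈ 4.6892)
M(G, n) = (347/74 + G)/(-38 + n) (M(G, n) = (G + 347/74)/(n - 38) = (347/74 + G)/(-38 + n))
360835 - M(497, 473) = 360835 - (347/74 + 497)/(-38 + 473) = 360835 - 37125/(435*74) = 360835 - 1*2475/2146 = 360835 - 2475/2146 = 774349435/2146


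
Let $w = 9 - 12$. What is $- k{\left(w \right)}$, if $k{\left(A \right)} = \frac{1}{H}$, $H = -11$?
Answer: $\frac{1}{11} \approx 0.090909$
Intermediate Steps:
$w = -3$
$k{\left(A \right)} = - \frac{1}{11}$ ($k{\left(A \right)} = \frac{1}{-11} = - \frac{1}{11}$)
$- k{\left(w \right)} = \left(-1\right) \left(- \frac{1}{11}\right) = \frac{1}{11}$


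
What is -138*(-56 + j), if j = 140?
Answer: -11592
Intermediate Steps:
-138*(-56 + j) = -138*(-56 + 140) = -138*84 = -11592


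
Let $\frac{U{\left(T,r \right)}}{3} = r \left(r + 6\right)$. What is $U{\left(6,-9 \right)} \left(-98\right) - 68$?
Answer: $-8006$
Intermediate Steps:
$U{\left(T,r \right)} = 3 r \left(6 + r\right)$ ($U{\left(T,r \right)} = 3 r \left(r + 6\right) = 3 r \left(6 + r\right)$)
$U{\left(6,-9 \right)} \left(-98\right) - 68 = 3 \left(-9\right) \left(6 - 9\right) \left(-98\right) - 68 = 3 \left(-9\right) \left(-3\right) \left(-98\right) - 68 = 81 \left(-98\right) - 68 = -7938 - 68 = -8006$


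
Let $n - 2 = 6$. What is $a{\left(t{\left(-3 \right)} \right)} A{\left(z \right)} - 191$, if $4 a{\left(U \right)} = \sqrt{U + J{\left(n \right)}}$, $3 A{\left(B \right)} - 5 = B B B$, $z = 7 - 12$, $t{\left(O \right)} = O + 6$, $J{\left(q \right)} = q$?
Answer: $-191 - 10 \sqrt{11} \approx -224.17$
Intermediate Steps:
$n = 8$ ($n = 2 + 6 = 8$)
$t{\left(O \right)} = 6 + O$
$z = -5$ ($z = 7 - 12 = -5$)
$A{\left(B \right)} = \frac{5}{3} + \frac{B^{3}}{3}$ ($A{\left(B \right)} = \frac{5}{3} + \frac{B B B}{3} = \frac{5}{3} + \frac{B^{2} B}{3} = \frac{5}{3} + \frac{B^{3}}{3}$)
$a{\left(U \right)} = \frac{\sqrt{8 + U}}{4}$ ($a{\left(U \right)} = \frac{\sqrt{U + 8}}{4} = \frac{\sqrt{8 + U}}{4}$)
$a{\left(t{\left(-3 \right)} \right)} A{\left(z \right)} - 191 = \frac{\sqrt{8 + \left(6 - 3\right)}}{4} \left(\frac{5}{3} + \frac{\left(-5\right)^{3}}{3}\right) - 191 = \frac{\sqrt{8 + 3}}{4} \left(\frac{5}{3} + \frac{1}{3} \left(-125\right)\right) - 191 = \frac{\sqrt{11}}{4} \left(\frac{5}{3} - \frac{125}{3}\right) - 191 = \frac{\sqrt{11}}{4} \left(-40\right) - 191 = - 10 \sqrt{11} - 191 = -191 - 10 \sqrt{11}$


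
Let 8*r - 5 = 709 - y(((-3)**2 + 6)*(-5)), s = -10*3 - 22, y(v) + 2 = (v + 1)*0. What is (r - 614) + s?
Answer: -1153/2 ≈ -576.50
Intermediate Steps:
y(v) = -2 (y(v) = -2 + (v + 1)*0 = -2 + (1 + v)*0 = -2 + 0 = -2)
s = -52 (s = -30 - 22 = -52)
r = 179/2 (r = 5/8 + (709 - 1*(-2))/8 = 5/8 + (709 + 2)/8 = 5/8 + (1/8)*711 = 5/8 + 711/8 = 179/2 ≈ 89.500)
(r - 614) + s = (179/2 - 614) - 52 = -1049/2 - 52 = -1153/2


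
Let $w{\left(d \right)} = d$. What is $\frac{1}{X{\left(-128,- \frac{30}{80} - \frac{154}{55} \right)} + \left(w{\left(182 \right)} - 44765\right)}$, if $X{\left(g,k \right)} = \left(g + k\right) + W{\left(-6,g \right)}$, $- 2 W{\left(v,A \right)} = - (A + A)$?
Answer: $- \frac{40}{1793687} \approx -2.23 \cdot 10^{-5}$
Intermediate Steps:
$W{\left(v,A \right)} = A$ ($W{\left(v,A \right)} = - \frac{\left(-1\right) \left(A + A\right)}{2} = - \frac{\left(-1\right) 2 A}{2} = - \frac{\left(-2\right) A}{2} = A$)
$X{\left(g,k \right)} = k + 2 g$ ($X{\left(g,k \right)} = \left(g + k\right) + g = k + 2 g$)
$\frac{1}{X{\left(-128,- \frac{30}{80} - \frac{154}{55} \right)} + \left(w{\left(182 \right)} - 44765\right)} = \frac{1}{\left(\left(- \frac{30}{80} - \frac{154}{55}\right) + 2 \left(-128\right)\right) + \left(182 - 44765\right)} = \frac{1}{\left(\left(\left(-30\right) \frac{1}{80} - \frac{14}{5}\right) - 256\right) + \left(182 - 44765\right)} = \frac{1}{\left(\left(- \frac{3}{8} - \frac{14}{5}\right) - 256\right) - 44583} = \frac{1}{\left(- \frac{127}{40} - 256\right) - 44583} = \frac{1}{- \frac{10367}{40} - 44583} = \frac{1}{- \frac{1793687}{40}} = - \frac{40}{1793687}$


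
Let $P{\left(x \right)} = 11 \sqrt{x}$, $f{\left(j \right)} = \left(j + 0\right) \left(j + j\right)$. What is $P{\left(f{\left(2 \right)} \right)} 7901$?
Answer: $173822 \sqrt{2} \approx 2.4582 \cdot 10^{5}$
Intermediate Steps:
$f{\left(j \right)} = 2 j^{2}$ ($f{\left(j \right)} = j 2 j = 2 j^{2}$)
$P{\left(f{\left(2 \right)} \right)} 7901 = 11 \sqrt{2 \cdot 2^{2}} \cdot 7901 = 11 \sqrt{2 \cdot 4} \cdot 7901 = 11 \sqrt{8} \cdot 7901 = 11 \cdot 2 \sqrt{2} \cdot 7901 = 22 \sqrt{2} \cdot 7901 = 173822 \sqrt{2}$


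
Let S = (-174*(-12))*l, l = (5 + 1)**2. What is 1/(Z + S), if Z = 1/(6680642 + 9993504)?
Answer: 16674146/1253362206529 ≈ 1.3304e-5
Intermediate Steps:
l = 36 (l = 6**2 = 36)
Z = 1/16674146 ≈ 5.9973e-8
S = 75168 (S = -174*(-12)*36 = 2088*36 = 75168)
1/(Z + S) = 1/(1/16674146 + 75168) = 1/(1253362206529/16674146) = 16674146/1253362206529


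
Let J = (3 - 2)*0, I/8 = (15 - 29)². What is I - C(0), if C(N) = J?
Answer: 1568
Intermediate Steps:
I = 1568 (I = 8*(15 - 29)² = 8*(-14)² = 8*196 = 1568)
J = 0 (J = 1*0 = 0)
C(N) = 0
I - C(0) = 1568 - 1*0 = 1568 + 0 = 1568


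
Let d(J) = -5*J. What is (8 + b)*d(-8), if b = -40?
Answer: -1280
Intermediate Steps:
(8 + b)*d(-8) = (8 - 40)*(-5*(-8)) = -32*40 = -1280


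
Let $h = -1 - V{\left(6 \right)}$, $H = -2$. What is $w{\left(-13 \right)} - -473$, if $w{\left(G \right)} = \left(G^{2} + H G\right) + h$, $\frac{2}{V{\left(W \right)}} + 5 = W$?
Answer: $665$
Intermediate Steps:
$V{\left(W \right)} = \frac{2}{-5 + W}$
$h = -3$ ($h = -1 - \frac{2}{-5 + 6} = -1 - \frac{2}{1} = -1 - 2 \cdot 1 = -1 - 2 = -3$)
$w{\left(G \right)} = -3 + G^{2} - 2 G$ ($w{\left(G \right)} = \left(G^{2} - 2 G\right) - 3 = -3 + G^{2} - 2 G$)
$w{\left(-13 \right)} - -473 = \left(-3 + \left(-13\right)^{2} - -26\right) - -473 = \left(-3 + 169 + 26\right) + 473 = 192 + 473 = 665$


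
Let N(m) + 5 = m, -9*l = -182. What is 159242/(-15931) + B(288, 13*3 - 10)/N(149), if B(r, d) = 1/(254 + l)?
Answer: -6288132165/629083328 ≈ -9.9957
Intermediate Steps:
l = 182/9 (l = -1/9*(-182) = 182/9 ≈ 20.222)
B(r, d) = 9/2468 (B(r, d) = 1/(254 + 182/9) = 1/(2468/9) = 9/2468)
N(m) = -5 + m
159242/(-15931) + B(288, 13*3 - 10)/N(149) = 159242/(-15931) + 9/(2468*(-5 + 149)) = 159242*(-1/15931) + (9/2468)/144 = -159242/15931 + (9/2468)*(1/144) = -159242/15931 + 1/39488 = -6288132165/629083328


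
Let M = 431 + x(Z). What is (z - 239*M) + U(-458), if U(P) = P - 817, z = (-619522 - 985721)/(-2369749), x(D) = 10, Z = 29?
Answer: -252788999583/2369749 ≈ -1.0667e+5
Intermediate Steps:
M = 441 (M = 431 + 10 = 441)
z = 1605243/2369749 (z = -1605243*(-1/2369749) = 1605243/2369749 ≈ 0.67739)
U(P) = -817 + P
(z - 239*M) + U(-458) = (1605243/2369749 - 239*441) + (-817 - 458) = (1605243/2369749 - 1*105399) - 1275 = (1605243/2369749 - 105399) - 1275 = -249767569608/2369749 - 1275 = -252788999583/2369749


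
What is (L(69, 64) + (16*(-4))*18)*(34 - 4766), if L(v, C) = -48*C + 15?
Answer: 19916988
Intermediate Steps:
L(v, C) = 15 - 48*C
(L(69, 64) + (16*(-4))*18)*(34 - 4766) = ((15 - 48*64) + (16*(-4))*18)*(34 - 4766) = ((15 - 3072) - 64*18)*(-4732) = (-3057 - 1152)*(-4732) = -4209*(-4732) = 19916988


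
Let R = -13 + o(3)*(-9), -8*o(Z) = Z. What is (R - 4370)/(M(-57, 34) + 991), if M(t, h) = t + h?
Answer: -35037/7744 ≈ -4.5244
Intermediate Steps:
o(Z) = -Z/8
M(t, h) = h + t
R = -77/8 (R = -13 - ⅛*3*(-9) = -13 - 3/8*(-9) = -13 + 27/8 = -77/8 ≈ -9.6250)
(R - 4370)/(M(-57, 34) + 991) = (-77/8 - 4370)/((34 - 57) + 991) = -35037/(8*(-23 + 991)) = -35037/8/968 = -35037/8*1/968 = -35037/7744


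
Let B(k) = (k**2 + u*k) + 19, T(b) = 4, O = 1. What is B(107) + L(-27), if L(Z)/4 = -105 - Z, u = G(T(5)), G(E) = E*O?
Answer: 11584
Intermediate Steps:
G(E) = E (G(E) = E*1 = E)
u = 4
L(Z) = -420 - 4*Z (L(Z) = 4*(-105 - Z) = -420 - 4*Z)
B(k) = 19 + k**2 + 4*k (B(k) = (k**2 + 4*k) + 19 = 19 + k**2 + 4*k)
B(107) + L(-27) = (19 + 107**2 + 4*107) + (-420 - 4*(-27)) = (19 + 11449 + 428) + (-420 + 108) = 11896 - 312 = 11584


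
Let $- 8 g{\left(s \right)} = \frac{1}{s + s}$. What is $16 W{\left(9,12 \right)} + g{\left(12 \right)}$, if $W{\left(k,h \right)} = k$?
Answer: $\frac{27647}{192} \approx 143.99$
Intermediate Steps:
$g{\left(s \right)} = - \frac{1}{16 s}$ ($g{\left(s \right)} = - \frac{1}{8 \left(s + s\right)} = - \frac{1}{8 \cdot 2 s} = - \frac{\frac{1}{2} \frac{1}{s}}{8} = - \frac{1}{16 s}$)
$16 W{\left(9,12 \right)} + g{\left(12 \right)} = 16 \cdot 9 - \frac{1}{16 \cdot 12} = 144 - \frac{1}{192} = \frac{27647}{192}$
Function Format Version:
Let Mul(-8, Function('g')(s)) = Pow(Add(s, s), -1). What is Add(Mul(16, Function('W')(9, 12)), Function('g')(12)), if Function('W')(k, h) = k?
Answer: Rational(27647, 192) ≈ 143.99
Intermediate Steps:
Function('g')(s) = Mul(Rational(-1, 16), Pow(s, -1)) (Function('g')(s) = Mul(Rational(-1, 8), Pow(Add(s, s), -1)) = Mul(Rational(-1, 8), Pow(Mul(2, s), -1)) = Mul(Rational(-1, 8), Mul(Rational(1, 2), Pow(s, -1))) = Mul(Rational(-1, 16), Pow(s, -1)))
Add(Mul(16, Function('W')(9, 12)), Function('g')(12)) = Add(Mul(16, 9), Mul(Rational(-1, 16), Pow(12, -1))) = Add(144, Mul(Rational(-1, 16), Rational(1, 12))) = Add(144, Rational(-1, 192)) = Rational(27647, 192)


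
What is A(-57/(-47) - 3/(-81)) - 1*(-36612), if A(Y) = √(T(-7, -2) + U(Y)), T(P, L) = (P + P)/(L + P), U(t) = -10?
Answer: 36612 + 2*I*√19/3 ≈ 36612.0 + 2.9059*I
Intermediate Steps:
T(P, L) = 2*P/(L + P) (T(P, L) = (2*P)/(L + P) = 2*P/(L + P))
A(Y) = 2*I*√19/3 (A(Y) = √(2*(-7)/(-2 - 7) - 10) = √(2*(-7)/(-9) - 10) = √(2*(-7)*(-⅑) - 10) = √(14/9 - 10) = √(-76/9) = 2*I*√19/3)
A(-57/(-47) - 3/(-81)) - 1*(-36612) = 2*I*√19/3 - 1*(-36612) = 2*I*√19/3 + 36612 = 36612 + 2*I*√19/3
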